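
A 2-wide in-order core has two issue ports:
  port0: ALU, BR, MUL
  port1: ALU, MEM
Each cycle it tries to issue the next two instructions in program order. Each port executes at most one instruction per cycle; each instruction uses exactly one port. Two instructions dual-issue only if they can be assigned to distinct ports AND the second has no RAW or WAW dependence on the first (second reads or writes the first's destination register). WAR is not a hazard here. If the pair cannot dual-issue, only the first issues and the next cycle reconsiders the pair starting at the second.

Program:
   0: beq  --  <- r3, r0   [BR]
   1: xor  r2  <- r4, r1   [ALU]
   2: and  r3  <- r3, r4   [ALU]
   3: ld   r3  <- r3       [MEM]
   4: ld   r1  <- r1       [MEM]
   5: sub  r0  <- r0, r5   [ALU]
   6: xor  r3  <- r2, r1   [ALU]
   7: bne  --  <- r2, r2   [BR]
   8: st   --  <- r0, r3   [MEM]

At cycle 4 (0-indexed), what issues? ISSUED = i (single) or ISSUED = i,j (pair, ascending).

t=0 i0&i1:beq xor ; 2-wide
t=1 i2:and ; RAW+WAW r3
t=2 i3:ld ; no-port MEM/MEM
t=3 i4&i5:ld sub ; 2-wide
t=4 i6&i7:xor bne ; 2-wide
t=5 i8:st ; tail

ISSUED = 6,7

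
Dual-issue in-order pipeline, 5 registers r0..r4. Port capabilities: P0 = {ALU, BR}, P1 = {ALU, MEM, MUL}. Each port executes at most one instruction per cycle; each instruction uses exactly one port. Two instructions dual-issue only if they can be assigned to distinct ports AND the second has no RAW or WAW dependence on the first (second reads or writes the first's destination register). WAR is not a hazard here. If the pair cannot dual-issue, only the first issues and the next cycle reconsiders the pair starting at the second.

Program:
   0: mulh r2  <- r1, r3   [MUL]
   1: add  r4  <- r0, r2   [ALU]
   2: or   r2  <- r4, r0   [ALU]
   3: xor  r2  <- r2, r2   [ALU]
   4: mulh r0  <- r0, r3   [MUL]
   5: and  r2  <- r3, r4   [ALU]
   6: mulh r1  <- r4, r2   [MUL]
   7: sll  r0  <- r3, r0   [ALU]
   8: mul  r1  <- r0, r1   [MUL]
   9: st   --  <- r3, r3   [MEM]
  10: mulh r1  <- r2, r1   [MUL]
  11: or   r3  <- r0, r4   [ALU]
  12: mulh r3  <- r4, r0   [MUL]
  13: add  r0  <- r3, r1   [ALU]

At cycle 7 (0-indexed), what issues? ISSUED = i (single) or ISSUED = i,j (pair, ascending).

0. mulh @i0  | RAW r2
1. add @i1  | RAW r4
2. or @i2  | RAW+WAW r2
3. xor+mulh @i3+i4  | 2-wide
4. and @i5  | RAW r2
5. mulh+sll @i6+i7  | 2-wide
6. mul @i8  | no-port MUL/MEM
7. st @i9  | no-port MEM/MUL
8. mulh+or @i10+i11  | 2-wide
9. mulh @i12  | RAW r3
10. add @i13  | tail

ISSUED = 9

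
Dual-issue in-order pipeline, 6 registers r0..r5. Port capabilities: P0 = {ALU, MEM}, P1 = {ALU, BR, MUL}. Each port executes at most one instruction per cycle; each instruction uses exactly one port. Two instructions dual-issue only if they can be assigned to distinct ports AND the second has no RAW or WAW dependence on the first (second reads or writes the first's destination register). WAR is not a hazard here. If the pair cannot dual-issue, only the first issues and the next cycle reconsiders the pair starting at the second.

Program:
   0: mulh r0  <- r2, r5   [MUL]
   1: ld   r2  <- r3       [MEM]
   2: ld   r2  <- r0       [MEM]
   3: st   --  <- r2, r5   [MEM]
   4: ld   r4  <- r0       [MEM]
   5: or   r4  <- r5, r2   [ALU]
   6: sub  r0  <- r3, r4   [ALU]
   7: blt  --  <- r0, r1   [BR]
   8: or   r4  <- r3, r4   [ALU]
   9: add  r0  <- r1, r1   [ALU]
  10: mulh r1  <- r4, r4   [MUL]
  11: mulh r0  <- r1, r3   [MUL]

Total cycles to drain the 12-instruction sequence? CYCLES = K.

CYCLES = 9

c0: i0,i1 mulh+ld  2-wide
c1: i2 ld  no-port MEM/MEM
c2: i3 st  no-port MEM/MEM
c3: i4 ld  WAW r4
c4: i5 or  RAW r4
c5: i6 sub  RAW r0
c6: i7,i8 blt+or  2-wide
c7: i9,i10 add+mulh  2-wide
c8: i11 mulh  tail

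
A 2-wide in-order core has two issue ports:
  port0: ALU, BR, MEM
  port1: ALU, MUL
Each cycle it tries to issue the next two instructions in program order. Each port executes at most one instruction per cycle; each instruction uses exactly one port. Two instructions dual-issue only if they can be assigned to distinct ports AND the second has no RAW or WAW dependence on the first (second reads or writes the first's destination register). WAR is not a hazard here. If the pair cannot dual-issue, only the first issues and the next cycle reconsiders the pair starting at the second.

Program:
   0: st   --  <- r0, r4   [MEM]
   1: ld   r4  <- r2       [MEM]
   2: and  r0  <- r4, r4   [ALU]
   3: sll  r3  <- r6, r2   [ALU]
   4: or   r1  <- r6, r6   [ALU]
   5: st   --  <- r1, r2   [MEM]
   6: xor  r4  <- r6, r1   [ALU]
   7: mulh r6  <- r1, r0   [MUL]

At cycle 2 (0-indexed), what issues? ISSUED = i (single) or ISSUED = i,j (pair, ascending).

ISSUED = 2,3

[0] i0  st.MEM  -- no-port MEM/MEM
[1] i1  ld.MEM  -- RAW r4
[2] i2/i3  and.ALU;sll.ALU  -- dual
[3] i4  or.ALU  -- RAW r1
[4] i5/i6  st.MEM;xor.ALU  -- dual
[5] i7  mulh.MUL  -- tail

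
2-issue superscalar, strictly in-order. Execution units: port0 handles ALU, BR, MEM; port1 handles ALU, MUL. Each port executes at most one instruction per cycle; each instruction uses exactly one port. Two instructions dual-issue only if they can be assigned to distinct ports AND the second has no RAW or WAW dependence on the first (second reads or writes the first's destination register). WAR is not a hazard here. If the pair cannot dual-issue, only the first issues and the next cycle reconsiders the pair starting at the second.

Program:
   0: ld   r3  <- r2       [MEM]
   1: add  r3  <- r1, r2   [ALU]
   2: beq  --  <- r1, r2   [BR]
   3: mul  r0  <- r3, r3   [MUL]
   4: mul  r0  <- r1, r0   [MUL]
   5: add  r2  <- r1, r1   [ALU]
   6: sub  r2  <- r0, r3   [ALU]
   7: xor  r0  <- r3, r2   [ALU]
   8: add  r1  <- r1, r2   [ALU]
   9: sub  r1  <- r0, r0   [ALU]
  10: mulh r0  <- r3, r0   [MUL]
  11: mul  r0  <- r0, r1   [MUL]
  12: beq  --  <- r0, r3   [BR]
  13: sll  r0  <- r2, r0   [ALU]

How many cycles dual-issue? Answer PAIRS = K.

PAIRS = 5

  cy0 -> i0 (ld) WAW r3
  cy1 -> i1+i2 (add+beq) dual
  cy2 -> i3 (mul) no-port MUL/MUL
  cy3 -> i4+i5 (mul+add) dual
  cy4 -> i6 (sub) RAW r2
  cy5 -> i7+i8 (xor+add) dual
  cy6 -> i9+i10 (sub+mulh) dual
  cy7 -> i11 (mul) RAW r0
  cy8 -> i12+i13 (beq+sll) dual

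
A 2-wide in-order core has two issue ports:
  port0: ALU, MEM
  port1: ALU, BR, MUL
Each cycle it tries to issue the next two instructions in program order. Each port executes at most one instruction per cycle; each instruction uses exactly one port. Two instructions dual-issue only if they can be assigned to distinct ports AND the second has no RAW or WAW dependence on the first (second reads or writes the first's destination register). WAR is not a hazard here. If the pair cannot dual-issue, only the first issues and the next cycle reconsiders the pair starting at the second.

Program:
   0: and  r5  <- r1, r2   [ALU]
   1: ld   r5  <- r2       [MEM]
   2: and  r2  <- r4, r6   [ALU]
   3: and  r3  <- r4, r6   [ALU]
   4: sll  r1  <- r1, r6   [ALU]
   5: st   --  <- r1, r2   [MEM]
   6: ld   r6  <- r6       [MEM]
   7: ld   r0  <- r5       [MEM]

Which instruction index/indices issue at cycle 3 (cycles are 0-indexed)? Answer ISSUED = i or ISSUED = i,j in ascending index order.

t=0 i0:and.ALU ; WAW r5
t=1 i1&i2:ld.MEM+and.ALU ; dual
t=2 i3&i4:and.ALU+sll.ALU ; dual
t=3 i5:st.MEM ; no-port MEM/MEM
t=4 i6:ld.MEM ; no-port MEM/MEM
t=5 i7:ld.MEM ; tail

ISSUED = 5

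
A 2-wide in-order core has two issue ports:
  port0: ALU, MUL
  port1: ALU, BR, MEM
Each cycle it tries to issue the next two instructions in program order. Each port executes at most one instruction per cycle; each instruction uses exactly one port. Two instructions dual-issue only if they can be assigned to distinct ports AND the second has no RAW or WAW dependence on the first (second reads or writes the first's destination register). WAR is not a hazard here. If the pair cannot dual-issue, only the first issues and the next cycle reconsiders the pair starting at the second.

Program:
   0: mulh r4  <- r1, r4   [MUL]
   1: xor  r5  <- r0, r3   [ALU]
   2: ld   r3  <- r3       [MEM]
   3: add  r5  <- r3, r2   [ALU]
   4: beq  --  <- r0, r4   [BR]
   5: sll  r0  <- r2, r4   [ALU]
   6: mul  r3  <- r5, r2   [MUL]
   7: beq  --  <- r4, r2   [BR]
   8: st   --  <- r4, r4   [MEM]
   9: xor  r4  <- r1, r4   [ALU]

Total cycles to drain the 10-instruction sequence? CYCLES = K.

CYCLES = 6

c0: i0/i1 mulh.MUL xor.ALU  2-wide
c1: i2 ld.MEM  RAW r3
c2: i3/i4 add.ALU beq.BR  2-wide
c3: i5/i6 sll.ALU mul.MUL  2-wide
c4: i7 beq.BR  no-port BR/MEM
c5: i8/i9 st.MEM xor.ALU  2-wide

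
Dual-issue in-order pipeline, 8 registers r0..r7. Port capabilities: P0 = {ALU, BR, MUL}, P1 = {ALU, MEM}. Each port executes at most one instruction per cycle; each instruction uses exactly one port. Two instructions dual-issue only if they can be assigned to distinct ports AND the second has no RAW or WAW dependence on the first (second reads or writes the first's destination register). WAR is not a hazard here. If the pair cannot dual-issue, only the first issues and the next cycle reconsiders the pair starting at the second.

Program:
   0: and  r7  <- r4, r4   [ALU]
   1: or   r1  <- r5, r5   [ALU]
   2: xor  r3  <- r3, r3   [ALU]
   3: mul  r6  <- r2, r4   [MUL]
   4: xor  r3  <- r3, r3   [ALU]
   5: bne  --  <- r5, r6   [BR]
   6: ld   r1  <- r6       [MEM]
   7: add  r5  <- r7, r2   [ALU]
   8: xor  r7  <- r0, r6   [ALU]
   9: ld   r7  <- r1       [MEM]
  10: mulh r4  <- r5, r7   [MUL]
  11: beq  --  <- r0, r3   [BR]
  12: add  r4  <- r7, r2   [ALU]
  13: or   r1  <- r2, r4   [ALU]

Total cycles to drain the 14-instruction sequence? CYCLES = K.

CYCLES = 9

[0] i0/i1  and.ALU;or.ALU  -- dual
[1] i2/i3  xor.ALU;mul.MUL  -- dual
[2] i4/i5  xor.ALU;bne.BR  -- dual
[3] i6/i7  ld.MEM;add.ALU  -- dual
[4] i8  xor.ALU  -- WAW r7
[5] i9  ld.MEM  -- RAW r7
[6] i10  mulh.MUL  -- no-port MUL/BR
[7] i11/i12  beq.BR;add.ALU  -- dual
[8] i13  or.ALU  -- tail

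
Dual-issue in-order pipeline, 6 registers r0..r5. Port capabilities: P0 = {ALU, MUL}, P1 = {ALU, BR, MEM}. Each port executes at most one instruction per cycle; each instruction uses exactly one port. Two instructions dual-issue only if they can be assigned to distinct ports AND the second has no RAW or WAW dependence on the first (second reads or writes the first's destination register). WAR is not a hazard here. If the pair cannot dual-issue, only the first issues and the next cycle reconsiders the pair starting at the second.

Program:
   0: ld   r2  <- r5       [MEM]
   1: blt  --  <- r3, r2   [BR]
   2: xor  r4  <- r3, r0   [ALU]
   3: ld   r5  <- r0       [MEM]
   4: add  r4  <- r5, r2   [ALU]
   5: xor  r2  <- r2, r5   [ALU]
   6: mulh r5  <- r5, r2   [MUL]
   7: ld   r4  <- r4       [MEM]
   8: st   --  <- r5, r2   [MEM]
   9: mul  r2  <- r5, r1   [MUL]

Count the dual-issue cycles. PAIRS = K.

PAIRS = 4

c0: i0 ld  no-port MEM/BR
c1: i1&i2 blt;xor  dual
c2: i3 ld  RAW r5
c3: i4&i5 add;xor  dual
c4: i6&i7 mulh;ld  dual
c5: i8&i9 st;mul  dual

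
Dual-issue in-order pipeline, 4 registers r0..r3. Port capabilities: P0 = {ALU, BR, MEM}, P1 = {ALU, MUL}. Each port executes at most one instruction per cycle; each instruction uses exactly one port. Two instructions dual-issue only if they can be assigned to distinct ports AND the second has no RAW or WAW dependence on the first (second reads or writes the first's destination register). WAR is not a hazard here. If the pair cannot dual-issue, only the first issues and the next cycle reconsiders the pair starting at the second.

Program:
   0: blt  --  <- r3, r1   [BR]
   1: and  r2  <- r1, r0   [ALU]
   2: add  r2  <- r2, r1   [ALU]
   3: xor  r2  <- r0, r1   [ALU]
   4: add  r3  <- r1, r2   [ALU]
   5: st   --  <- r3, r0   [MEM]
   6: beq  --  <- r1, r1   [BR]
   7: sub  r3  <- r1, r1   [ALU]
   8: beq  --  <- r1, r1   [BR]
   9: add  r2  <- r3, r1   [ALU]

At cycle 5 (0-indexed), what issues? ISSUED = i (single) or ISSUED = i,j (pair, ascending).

[0] i0&i1  blt and  -- dual
[1] i2  add  -- WAW r2
[2] i3  xor  -- RAW r2
[3] i4  add  -- RAW r3
[4] i5  st  -- no-port MEM/BR
[5] i6&i7  beq sub  -- dual
[6] i8&i9  beq add  -- dual

ISSUED = 6,7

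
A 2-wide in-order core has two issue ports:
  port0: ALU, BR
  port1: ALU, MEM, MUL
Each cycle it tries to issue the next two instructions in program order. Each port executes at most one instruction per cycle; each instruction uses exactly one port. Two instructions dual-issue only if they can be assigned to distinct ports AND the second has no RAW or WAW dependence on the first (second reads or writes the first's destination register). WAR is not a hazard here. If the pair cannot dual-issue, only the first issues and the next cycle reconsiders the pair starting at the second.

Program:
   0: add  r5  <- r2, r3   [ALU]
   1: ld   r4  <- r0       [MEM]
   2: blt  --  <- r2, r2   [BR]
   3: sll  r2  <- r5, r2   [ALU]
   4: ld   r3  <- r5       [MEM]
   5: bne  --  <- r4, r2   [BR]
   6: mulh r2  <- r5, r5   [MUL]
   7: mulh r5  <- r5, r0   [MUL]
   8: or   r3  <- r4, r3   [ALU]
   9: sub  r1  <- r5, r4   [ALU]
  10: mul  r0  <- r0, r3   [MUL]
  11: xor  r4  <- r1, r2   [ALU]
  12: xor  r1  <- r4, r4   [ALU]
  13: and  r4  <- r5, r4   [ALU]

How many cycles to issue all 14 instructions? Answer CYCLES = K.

CYCLES = 8

t=0 i0+i1:add.ALU+ld.MEM ; pair
t=1 i2+i3:blt.BR+sll.ALU ; pair
t=2 i4+i5:ld.MEM+bne.BR ; pair
t=3 i6:mulh.MUL ; no-port MUL/MUL
t=4 i7+i8:mulh.MUL+or.ALU ; pair
t=5 i9+i10:sub.ALU+mul.MUL ; pair
t=6 i11:xor.ALU ; RAW r4
t=7 i12+i13:xor.ALU+and.ALU ; pair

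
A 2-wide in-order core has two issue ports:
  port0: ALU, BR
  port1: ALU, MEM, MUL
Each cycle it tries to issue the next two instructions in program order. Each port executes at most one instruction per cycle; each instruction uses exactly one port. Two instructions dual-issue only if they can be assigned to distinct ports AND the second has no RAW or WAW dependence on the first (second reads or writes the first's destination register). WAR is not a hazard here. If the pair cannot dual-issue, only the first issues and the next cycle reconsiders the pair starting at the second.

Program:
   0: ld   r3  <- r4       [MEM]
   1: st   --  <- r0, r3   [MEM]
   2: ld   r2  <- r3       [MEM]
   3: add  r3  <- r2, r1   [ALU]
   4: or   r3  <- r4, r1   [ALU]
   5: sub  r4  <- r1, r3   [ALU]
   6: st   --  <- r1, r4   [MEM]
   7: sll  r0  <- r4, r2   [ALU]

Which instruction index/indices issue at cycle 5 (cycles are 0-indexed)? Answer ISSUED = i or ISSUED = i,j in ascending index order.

ISSUED = 5

  cy0 -> i0 (ld) no-port MEM/MEM
  cy1 -> i1 (st) no-port MEM/MEM
  cy2 -> i2 (ld) RAW r2
  cy3 -> i3 (add) WAW r3
  cy4 -> i4 (or) RAW r3
  cy5 -> i5 (sub) RAW r4
  cy6 -> i6&i7 (st/sll) dual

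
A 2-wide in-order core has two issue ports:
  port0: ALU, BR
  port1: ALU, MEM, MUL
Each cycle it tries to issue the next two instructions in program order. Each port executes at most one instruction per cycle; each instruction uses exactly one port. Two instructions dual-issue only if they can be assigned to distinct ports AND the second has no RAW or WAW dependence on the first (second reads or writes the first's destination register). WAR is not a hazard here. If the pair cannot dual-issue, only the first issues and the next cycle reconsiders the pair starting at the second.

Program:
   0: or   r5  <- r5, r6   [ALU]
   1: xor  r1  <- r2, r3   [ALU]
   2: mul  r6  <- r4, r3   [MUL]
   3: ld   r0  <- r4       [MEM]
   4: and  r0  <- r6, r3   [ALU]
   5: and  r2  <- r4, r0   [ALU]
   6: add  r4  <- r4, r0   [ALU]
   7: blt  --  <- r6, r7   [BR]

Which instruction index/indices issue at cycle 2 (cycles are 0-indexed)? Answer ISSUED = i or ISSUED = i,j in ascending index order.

#0 head=0: or.ALU/xor.ALU i0+i1 pair
#1 head=2: mul.MUL i2 no-port MUL/MEM
#2 head=3: ld.MEM i3 WAW r0
#3 head=4: and.ALU i4 RAW r0
#4 head=5: and.ALU/add.ALU i5+i6 pair
#5 head=7: blt.BR i7 tail

ISSUED = 3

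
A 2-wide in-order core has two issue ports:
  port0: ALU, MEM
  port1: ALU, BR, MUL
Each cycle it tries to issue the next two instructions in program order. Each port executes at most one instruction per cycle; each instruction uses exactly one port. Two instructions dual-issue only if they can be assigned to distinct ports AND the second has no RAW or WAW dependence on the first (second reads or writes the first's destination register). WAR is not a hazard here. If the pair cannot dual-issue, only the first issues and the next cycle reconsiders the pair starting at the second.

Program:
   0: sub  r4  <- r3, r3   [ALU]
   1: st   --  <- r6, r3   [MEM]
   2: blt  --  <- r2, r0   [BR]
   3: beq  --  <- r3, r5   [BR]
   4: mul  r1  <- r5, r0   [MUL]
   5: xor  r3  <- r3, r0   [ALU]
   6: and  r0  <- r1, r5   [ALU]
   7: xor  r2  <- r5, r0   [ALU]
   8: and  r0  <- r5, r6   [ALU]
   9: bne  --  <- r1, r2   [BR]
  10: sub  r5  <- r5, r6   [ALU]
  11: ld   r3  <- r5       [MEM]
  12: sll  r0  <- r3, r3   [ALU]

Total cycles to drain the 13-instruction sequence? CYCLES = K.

#0 head=0: sub.ALU+st.MEM i0/i1 dual
#1 head=2: blt.BR i2 no-port BR/BR
#2 head=3: beq.BR i3 no-port BR/MUL
#3 head=4: mul.MUL+xor.ALU i4/i5 dual
#4 head=6: and.ALU i6 RAW r0
#5 head=7: xor.ALU+and.ALU i7/i8 dual
#6 head=9: bne.BR+sub.ALU i9/i10 dual
#7 head=11: ld.MEM i11 RAW r3
#8 head=12: sll.ALU i12 tail

CYCLES = 9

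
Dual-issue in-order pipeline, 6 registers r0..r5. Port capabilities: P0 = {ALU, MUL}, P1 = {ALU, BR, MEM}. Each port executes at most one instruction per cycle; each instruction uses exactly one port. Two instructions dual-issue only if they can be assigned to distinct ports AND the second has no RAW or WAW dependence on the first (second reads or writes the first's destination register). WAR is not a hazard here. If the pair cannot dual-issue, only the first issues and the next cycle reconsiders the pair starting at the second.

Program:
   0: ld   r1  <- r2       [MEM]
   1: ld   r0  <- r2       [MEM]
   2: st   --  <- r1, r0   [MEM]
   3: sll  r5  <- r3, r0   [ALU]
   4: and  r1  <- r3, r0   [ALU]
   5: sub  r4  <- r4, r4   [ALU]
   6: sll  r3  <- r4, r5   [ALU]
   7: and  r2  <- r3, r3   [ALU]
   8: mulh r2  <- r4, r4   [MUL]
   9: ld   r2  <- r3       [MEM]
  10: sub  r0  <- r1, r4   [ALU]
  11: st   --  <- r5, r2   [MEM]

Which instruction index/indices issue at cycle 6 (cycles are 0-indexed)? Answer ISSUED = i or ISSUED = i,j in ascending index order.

0. ld.MEM @i0  | no-port MEM/MEM
1. ld.MEM @i1  | no-port MEM/MEM
2. st.MEM+sll.ALU @i2,i3  | 2-wide
3. and.ALU+sub.ALU @i4,i5  | 2-wide
4. sll.ALU @i6  | RAW r3
5. and.ALU @i7  | WAW r2
6. mulh.MUL @i8  | WAW r2
7. ld.MEM+sub.ALU @i9,i10  | 2-wide
8. st.MEM @i11  | tail

ISSUED = 8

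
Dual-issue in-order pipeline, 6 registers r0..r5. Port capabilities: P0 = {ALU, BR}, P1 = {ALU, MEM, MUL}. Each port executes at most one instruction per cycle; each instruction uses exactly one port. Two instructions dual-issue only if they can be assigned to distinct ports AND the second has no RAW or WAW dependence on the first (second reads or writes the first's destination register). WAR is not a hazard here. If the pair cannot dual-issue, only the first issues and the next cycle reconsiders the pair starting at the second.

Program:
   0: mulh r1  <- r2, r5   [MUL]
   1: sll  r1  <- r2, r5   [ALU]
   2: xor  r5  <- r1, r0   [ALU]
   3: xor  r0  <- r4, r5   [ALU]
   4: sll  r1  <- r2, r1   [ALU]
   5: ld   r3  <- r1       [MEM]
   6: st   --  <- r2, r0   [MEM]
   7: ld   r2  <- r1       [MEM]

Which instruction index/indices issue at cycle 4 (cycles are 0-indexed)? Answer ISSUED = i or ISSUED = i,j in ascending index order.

ISSUED = 5

0. mulh @i0  | WAW r1
1. sll @i1  | RAW r1
2. xor @i2  | RAW r5
3. xor+sll @i3&i4  | pair
4. ld @i5  | no-port MEM/MEM
5. st @i6  | no-port MEM/MEM
6. ld @i7  | tail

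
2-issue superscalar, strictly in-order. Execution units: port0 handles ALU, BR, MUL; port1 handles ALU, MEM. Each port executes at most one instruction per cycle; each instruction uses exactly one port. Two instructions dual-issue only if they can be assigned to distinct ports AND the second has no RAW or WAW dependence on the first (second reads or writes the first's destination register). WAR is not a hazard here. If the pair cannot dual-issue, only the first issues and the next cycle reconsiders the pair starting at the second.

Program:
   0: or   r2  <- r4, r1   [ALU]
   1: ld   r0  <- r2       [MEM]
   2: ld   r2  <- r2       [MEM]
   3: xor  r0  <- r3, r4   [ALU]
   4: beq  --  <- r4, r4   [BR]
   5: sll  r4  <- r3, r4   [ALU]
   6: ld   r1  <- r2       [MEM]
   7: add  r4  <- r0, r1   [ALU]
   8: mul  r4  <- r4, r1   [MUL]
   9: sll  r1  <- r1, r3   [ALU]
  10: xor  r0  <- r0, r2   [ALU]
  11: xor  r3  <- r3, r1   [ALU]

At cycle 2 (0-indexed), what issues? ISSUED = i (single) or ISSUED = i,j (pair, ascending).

t=0 i0:or ; RAW r2
t=1 i1:ld ; no-port MEM/MEM
t=2 i2+i3:ld/xor ; pair
t=3 i4+i5:beq/sll ; pair
t=4 i6:ld ; RAW r1
t=5 i7:add ; RAW+WAW r4
t=6 i8+i9:mul/sll ; pair
t=7 i10+i11:xor/xor ; pair

ISSUED = 2,3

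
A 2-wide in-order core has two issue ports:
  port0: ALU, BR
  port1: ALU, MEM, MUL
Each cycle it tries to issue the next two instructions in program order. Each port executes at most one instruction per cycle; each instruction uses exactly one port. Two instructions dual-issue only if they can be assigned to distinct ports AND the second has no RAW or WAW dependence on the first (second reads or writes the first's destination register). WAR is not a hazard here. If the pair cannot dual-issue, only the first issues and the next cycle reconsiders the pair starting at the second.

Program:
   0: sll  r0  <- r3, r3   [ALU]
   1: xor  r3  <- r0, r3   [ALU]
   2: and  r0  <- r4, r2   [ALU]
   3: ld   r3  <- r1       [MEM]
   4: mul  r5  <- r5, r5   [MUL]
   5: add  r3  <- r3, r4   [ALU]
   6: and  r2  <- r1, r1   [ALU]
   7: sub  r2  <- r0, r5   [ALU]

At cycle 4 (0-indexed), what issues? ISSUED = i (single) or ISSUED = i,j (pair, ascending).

ISSUED = 6

t=0 i0:sll.ALU ; RAW r0
t=1 i1&i2:xor.ALU/and.ALU ; dual
t=2 i3:ld.MEM ; no-port MEM/MUL
t=3 i4&i5:mul.MUL/add.ALU ; dual
t=4 i6:and.ALU ; WAW r2
t=5 i7:sub.ALU ; tail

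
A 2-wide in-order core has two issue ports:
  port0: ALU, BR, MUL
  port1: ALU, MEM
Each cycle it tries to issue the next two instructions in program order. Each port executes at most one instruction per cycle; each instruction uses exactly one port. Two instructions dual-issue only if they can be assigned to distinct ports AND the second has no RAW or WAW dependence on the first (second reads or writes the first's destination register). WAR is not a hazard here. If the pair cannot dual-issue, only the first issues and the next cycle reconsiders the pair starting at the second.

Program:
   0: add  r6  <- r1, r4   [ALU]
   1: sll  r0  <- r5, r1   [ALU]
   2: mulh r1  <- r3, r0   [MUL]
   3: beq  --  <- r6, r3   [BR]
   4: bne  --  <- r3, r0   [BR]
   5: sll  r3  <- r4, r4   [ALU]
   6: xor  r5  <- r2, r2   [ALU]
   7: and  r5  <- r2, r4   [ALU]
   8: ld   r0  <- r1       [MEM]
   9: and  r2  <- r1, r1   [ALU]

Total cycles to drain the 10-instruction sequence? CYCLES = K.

t=0 i0/i1:add.ALU;sll.ALU ; pair
t=1 i2:mulh.MUL ; no-port MUL/BR
t=2 i3:beq.BR ; no-port BR/BR
t=3 i4/i5:bne.BR;sll.ALU ; pair
t=4 i6:xor.ALU ; WAW r5
t=5 i7/i8:and.ALU;ld.MEM ; pair
t=6 i9:and.ALU ; tail

CYCLES = 7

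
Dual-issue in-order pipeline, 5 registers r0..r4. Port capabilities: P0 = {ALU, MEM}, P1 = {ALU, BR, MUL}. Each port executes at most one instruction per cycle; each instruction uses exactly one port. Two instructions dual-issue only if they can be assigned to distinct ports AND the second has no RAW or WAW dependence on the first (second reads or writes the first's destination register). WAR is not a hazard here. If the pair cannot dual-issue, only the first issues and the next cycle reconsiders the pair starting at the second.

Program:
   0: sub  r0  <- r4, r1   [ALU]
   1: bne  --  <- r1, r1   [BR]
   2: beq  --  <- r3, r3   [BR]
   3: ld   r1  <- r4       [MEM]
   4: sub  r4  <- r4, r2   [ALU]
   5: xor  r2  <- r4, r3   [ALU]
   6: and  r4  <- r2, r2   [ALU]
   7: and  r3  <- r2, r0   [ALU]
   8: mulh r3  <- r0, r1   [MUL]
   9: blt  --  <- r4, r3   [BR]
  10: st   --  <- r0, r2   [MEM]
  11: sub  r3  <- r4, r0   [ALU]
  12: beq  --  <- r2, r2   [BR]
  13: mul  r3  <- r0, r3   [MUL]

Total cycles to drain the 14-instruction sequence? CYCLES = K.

t=0 i0,i1:sub bne ; dual
t=1 i2,i3:beq ld ; dual
t=2 i4:sub ; RAW r4
t=3 i5:xor ; RAW r2
t=4 i6,i7:and and ; dual
t=5 i8:mulh ; no-port MUL/BR
t=6 i9,i10:blt st ; dual
t=7 i11,i12:sub beq ; dual
t=8 i13:mul ; tail

CYCLES = 9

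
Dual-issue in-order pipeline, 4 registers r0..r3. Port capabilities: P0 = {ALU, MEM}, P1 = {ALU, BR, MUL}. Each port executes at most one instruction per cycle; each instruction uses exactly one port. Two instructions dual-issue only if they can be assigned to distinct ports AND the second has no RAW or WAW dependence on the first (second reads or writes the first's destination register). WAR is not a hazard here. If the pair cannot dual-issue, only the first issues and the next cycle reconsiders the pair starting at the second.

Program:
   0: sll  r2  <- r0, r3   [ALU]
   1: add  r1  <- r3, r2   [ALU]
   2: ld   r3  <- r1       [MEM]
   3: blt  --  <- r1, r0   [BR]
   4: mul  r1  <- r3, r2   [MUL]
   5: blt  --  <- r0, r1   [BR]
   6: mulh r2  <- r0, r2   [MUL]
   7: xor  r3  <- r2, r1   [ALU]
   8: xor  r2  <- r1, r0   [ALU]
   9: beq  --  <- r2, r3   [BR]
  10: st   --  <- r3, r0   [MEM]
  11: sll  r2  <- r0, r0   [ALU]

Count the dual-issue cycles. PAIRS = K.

PAIRS = 3

c0: i0 sll  RAW r2
c1: i1 add  RAW r1
c2: i2,i3 ld;blt  2-wide
c3: i4 mul  no-port MUL/BR
c4: i5 blt  no-port BR/MUL
c5: i6 mulh  RAW r2
c6: i7,i8 xor;xor  2-wide
c7: i9,i10 beq;st  2-wide
c8: i11 sll  tail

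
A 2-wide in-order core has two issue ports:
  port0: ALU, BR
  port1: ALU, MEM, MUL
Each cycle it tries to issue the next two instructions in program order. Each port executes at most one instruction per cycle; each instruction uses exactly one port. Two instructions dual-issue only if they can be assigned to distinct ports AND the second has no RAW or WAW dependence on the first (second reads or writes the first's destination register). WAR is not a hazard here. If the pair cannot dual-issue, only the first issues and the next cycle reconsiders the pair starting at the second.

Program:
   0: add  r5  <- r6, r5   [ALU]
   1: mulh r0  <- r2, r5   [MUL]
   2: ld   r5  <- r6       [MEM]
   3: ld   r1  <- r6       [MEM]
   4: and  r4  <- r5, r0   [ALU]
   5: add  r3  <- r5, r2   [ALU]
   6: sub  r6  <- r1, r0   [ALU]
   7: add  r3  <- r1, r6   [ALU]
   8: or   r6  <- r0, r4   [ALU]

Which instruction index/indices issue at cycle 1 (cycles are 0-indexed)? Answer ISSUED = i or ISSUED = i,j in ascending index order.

[0] i0  add  -- RAW r5
[1] i1  mulh  -- no-port MUL/MEM
[2] i2  ld  -- no-port MEM/MEM
[3] i3+i4  ld;and  -- dual
[4] i5+i6  add;sub  -- dual
[5] i7+i8  add;or  -- dual

ISSUED = 1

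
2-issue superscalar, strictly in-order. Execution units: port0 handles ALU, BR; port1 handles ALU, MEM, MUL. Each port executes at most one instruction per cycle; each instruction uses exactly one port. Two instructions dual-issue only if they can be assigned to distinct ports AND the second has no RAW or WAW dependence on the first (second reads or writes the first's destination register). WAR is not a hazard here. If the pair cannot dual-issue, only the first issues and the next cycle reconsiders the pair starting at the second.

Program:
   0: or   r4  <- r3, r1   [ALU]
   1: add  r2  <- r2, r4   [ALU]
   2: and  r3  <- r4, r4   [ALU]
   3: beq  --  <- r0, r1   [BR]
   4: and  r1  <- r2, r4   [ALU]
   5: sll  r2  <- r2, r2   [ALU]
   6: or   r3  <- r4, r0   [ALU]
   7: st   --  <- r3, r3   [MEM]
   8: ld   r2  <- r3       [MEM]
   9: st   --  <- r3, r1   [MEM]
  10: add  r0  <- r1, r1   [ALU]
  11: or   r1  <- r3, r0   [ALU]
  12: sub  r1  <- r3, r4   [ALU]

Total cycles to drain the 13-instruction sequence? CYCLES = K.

CYCLES = 9

t=0 i0:or.ALU ; RAW r4
t=1 i1+i2:add.ALU/and.ALU ; dual
t=2 i3+i4:beq.BR/and.ALU ; dual
t=3 i5+i6:sll.ALU/or.ALU ; dual
t=4 i7:st.MEM ; no-port MEM/MEM
t=5 i8:ld.MEM ; no-port MEM/MEM
t=6 i9+i10:st.MEM/add.ALU ; dual
t=7 i11:or.ALU ; WAW r1
t=8 i12:sub.ALU ; tail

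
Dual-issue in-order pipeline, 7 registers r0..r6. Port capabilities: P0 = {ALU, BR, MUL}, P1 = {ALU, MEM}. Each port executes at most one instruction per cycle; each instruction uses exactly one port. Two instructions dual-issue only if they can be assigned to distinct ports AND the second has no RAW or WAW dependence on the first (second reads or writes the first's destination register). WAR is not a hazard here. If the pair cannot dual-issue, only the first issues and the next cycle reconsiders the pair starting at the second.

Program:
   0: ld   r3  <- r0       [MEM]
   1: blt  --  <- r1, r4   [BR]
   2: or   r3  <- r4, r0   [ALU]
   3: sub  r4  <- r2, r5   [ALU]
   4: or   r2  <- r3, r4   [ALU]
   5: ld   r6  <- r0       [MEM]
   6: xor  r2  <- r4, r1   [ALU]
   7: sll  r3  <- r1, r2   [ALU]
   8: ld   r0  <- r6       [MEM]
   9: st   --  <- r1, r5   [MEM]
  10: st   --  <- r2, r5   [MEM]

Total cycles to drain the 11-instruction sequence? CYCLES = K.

c0: i0/i1 ld.MEM;blt.BR  dual
c1: i2/i3 or.ALU;sub.ALU  dual
c2: i4/i5 or.ALU;ld.MEM  dual
c3: i6 xor.ALU  RAW r2
c4: i7/i8 sll.ALU;ld.MEM  dual
c5: i9 st.MEM  no-port MEM/MEM
c6: i10 st.MEM  tail

CYCLES = 7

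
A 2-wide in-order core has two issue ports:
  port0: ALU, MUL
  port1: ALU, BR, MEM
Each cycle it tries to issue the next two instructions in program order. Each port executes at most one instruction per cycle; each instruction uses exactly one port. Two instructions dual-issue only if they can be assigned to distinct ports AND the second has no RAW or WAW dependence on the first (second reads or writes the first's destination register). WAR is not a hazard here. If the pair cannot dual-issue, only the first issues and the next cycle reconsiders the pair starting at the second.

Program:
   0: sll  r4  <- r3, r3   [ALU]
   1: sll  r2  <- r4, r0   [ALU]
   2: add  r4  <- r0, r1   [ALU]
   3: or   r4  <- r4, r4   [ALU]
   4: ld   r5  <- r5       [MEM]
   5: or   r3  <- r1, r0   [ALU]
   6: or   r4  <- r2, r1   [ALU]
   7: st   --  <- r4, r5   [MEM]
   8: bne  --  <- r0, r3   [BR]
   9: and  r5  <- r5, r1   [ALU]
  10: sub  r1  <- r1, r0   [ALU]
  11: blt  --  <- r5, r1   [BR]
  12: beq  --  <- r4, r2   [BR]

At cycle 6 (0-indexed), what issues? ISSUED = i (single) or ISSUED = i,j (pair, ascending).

ISSUED = 10

c0: i0 sll  RAW r4
c1: i1/i2 sll;add  dual
c2: i3/i4 or;ld  dual
c3: i5/i6 or;or  dual
c4: i7 st  no-port MEM/BR
c5: i8/i9 bne;and  dual
c6: i10 sub  RAW r1
c7: i11 blt  no-port BR/BR
c8: i12 beq  tail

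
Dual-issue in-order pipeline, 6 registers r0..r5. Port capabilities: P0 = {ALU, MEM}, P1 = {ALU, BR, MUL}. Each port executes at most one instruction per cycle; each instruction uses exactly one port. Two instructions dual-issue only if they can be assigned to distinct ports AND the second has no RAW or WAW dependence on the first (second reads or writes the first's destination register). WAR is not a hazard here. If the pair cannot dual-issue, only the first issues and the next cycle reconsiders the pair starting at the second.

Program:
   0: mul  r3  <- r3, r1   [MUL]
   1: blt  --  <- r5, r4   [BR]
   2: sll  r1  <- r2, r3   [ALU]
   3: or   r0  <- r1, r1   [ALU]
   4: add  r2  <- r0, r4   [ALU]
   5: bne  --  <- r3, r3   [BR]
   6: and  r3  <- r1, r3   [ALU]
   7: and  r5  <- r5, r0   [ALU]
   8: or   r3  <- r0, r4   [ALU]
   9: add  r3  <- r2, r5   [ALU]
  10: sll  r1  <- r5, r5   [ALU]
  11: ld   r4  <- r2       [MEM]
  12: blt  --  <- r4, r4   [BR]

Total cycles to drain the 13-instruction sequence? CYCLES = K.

CYCLES = 9

0. mul @i0  | no-port MUL/BR
1. blt+sll @i1+i2  | dual
2. or @i3  | RAW r0
3. add+bne @i4+i5  | dual
4. and+and @i6+i7  | dual
5. or @i8  | WAW r3
6. add+sll @i9+i10  | dual
7. ld @i11  | RAW r4
8. blt @i12  | tail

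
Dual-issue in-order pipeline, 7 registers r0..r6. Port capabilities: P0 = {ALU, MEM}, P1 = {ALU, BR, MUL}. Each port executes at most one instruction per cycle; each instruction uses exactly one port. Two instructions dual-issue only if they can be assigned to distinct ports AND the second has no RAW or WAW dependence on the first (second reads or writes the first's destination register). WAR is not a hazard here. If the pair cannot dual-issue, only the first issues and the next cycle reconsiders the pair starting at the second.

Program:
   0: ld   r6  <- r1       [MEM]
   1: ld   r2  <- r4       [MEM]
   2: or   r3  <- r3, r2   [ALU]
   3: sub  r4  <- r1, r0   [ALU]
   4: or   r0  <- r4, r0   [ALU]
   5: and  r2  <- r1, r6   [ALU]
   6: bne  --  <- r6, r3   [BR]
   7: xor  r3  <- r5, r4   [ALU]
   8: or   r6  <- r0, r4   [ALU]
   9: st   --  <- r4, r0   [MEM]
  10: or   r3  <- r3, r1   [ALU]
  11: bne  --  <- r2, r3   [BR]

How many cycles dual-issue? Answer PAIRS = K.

PAIRS = 4

0. ld @i0  | no-port MEM/MEM
1. ld @i1  | RAW r2
2. or/sub @i2&i3  | 2-wide
3. or/and @i4&i5  | 2-wide
4. bne/xor @i6&i7  | 2-wide
5. or/st @i8&i9  | 2-wide
6. or @i10  | RAW r3
7. bne @i11  | tail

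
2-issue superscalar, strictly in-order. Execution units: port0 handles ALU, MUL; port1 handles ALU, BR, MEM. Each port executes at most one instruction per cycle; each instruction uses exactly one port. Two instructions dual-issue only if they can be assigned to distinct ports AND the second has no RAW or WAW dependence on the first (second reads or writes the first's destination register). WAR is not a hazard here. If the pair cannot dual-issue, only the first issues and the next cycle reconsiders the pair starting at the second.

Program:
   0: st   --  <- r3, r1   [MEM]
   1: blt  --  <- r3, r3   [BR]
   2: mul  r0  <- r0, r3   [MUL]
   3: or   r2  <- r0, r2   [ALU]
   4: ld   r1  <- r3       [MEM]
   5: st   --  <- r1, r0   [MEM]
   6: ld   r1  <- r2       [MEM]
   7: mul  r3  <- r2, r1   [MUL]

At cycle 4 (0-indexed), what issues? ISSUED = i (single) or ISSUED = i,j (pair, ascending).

#0 head=0: st i0 no-port MEM/BR
#1 head=1: blt mul i1,i2 2-wide
#2 head=3: or ld i3,i4 2-wide
#3 head=5: st i5 no-port MEM/MEM
#4 head=6: ld i6 RAW r1
#5 head=7: mul i7 tail

ISSUED = 6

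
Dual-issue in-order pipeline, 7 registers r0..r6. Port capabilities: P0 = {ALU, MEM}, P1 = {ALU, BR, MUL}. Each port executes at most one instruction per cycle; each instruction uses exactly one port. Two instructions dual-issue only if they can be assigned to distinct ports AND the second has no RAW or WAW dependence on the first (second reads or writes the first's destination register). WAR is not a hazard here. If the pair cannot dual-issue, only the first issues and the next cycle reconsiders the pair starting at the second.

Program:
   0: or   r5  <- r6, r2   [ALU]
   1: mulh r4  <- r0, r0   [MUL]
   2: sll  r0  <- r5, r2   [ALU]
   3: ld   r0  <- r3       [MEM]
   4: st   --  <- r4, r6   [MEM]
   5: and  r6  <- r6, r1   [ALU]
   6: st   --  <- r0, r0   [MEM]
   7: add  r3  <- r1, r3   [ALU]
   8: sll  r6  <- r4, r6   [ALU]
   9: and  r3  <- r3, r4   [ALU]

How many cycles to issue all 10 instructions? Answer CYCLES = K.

CYCLES = 6

#0 head=0: or+mulh i0,i1 2-wide
#1 head=2: sll i2 WAW r0
#2 head=3: ld i3 no-port MEM/MEM
#3 head=4: st+and i4,i5 2-wide
#4 head=6: st+add i6,i7 2-wide
#5 head=8: sll+and i8,i9 2-wide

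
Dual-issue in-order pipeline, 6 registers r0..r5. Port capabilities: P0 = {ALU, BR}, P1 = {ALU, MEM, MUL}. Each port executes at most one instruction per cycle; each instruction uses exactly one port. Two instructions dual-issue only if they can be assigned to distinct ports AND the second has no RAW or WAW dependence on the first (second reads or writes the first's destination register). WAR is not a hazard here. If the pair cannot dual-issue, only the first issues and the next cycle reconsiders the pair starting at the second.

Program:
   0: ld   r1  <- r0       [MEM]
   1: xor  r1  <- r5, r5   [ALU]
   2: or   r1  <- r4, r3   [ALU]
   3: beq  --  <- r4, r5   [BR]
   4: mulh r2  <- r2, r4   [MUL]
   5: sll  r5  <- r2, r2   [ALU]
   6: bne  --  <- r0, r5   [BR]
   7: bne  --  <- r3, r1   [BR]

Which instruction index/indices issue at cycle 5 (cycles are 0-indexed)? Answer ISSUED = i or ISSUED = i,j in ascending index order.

ISSUED = 6

0. ld @i0  | WAW r1
1. xor @i1  | WAW r1
2. or+beq @i2+i3  | pair
3. mulh @i4  | RAW r2
4. sll @i5  | RAW r5
5. bne @i6  | no-port BR/BR
6. bne @i7  | tail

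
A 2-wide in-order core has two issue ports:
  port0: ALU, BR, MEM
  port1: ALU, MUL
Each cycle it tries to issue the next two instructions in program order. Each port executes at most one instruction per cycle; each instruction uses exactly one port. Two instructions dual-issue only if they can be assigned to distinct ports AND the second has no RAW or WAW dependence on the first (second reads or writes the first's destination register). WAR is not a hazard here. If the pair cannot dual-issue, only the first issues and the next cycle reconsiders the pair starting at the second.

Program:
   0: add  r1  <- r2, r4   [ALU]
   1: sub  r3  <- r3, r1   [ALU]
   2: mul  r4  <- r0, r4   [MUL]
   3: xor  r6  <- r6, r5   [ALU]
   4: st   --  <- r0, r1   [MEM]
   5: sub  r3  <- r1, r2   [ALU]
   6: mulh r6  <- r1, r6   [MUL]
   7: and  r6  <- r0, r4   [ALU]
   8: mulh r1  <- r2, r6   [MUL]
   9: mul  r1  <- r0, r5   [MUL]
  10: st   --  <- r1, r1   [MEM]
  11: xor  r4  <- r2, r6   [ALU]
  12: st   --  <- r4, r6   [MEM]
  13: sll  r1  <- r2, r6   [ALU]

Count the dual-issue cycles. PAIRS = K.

PAIRS = 5

[0] i0  add  -- RAW r1
[1] i1&i2  sub;mul  -- 2-wide
[2] i3&i4  xor;st  -- 2-wide
[3] i5&i6  sub;mulh  -- 2-wide
[4] i7  and  -- RAW r6
[5] i8  mulh  -- no-port MUL/MUL
[6] i9  mul  -- RAW r1
[7] i10&i11  st;xor  -- 2-wide
[8] i12&i13  st;sll  -- 2-wide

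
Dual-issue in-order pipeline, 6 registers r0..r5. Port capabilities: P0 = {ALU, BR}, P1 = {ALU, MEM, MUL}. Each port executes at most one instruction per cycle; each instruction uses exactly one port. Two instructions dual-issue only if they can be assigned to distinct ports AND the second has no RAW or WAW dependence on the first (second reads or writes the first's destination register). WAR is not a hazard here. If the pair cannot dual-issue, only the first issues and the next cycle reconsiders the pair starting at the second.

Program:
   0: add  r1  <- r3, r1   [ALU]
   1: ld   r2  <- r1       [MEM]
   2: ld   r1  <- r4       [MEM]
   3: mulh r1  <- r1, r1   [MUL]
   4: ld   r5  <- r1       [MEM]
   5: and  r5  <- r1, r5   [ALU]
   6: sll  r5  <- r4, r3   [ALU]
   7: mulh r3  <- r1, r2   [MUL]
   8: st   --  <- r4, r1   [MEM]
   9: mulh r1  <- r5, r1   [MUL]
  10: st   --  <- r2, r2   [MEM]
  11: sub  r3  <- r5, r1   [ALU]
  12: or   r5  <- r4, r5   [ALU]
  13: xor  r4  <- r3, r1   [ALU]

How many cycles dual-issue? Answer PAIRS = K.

[0] i0  add.ALU  -- RAW r1
[1] i1  ld.MEM  -- no-port MEM/MEM
[2] i2  ld.MEM  -- no-port MEM/MUL
[3] i3  mulh.MUL  -- no-port MUL/MEM
[4] i4  ld.MEM  -- RAW+WAW r5
[5] i5  and.ALU  -- WAW r5
[6] i6/i7  sll.ALU mulh.MUL  -- 2-wide
[7] i8  st.MEM  -- no-port MEM/MUL
[8] i9  mulh.MUL  -- no-port MUL/MEM
[9] i10/i11  st.MEM sub.ALU  -- 2-wide
[10] i12/i13  or.ALU xor.ALU  -- 2-wide

PAIRS = 3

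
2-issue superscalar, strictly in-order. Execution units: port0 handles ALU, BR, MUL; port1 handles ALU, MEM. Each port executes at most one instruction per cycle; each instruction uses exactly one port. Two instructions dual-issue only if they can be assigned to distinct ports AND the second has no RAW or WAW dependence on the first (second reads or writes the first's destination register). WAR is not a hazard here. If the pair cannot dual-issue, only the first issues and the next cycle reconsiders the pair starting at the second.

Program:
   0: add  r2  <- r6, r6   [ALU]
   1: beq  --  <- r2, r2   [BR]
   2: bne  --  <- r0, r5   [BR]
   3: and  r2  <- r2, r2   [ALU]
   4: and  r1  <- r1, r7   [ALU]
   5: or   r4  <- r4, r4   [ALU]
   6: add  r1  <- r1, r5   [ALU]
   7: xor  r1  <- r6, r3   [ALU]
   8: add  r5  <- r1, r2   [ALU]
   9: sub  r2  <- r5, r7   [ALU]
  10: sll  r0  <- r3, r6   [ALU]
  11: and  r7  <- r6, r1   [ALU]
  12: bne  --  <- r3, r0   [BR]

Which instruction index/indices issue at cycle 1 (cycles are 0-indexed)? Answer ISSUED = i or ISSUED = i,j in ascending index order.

ISSUED = 1

[0] i0  add  -- RAW r2
[1] i1  beq  -- no-port BR/BR
[2] i2+i3  bne/and  -- dual
[3] i4+i5  and/or  -- dual
[4] i6  add  -- WAW r1
[5] i7  xor  -- RAW r1
[6] i8  add  -- RAW r5
[7] i9+i10  sub/sll  -- dual
[8] i11+i12  and/bne  -- dual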